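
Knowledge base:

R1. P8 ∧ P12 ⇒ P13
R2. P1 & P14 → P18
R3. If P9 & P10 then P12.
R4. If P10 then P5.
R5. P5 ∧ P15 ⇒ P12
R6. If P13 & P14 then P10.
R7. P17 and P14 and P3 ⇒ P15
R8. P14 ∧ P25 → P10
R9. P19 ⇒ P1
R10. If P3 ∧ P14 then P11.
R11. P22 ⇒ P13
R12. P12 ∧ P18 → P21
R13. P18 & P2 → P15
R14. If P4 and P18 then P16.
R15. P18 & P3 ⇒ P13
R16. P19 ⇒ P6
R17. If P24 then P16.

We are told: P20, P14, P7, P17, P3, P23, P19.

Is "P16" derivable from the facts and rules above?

Forward chaining from the given facts derives: P15, P1, P11, P6, P18, P13, P10, P5, P12, P21.
Rules concluding P16: R14 needs P4; R17 needs P24 — none of these are established.

No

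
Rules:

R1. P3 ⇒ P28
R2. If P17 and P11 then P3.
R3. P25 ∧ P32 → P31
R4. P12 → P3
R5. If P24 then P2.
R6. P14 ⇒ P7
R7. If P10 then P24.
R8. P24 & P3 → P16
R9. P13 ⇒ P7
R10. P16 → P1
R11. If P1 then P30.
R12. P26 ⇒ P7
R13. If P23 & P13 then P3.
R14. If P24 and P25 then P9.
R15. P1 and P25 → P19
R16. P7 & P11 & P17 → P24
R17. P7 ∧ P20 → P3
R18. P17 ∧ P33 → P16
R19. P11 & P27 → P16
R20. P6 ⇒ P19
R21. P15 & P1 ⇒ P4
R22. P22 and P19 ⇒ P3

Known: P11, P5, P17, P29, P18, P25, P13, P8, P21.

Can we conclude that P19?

Yes

P3  (by R2: P17, P11)
P7  (by R9: P13)
P24  (by R16: P7, P11, P17)
P16  (by R8: P24, P3)
P1  (by R10: P16)
P19  (by R15: P1, P25)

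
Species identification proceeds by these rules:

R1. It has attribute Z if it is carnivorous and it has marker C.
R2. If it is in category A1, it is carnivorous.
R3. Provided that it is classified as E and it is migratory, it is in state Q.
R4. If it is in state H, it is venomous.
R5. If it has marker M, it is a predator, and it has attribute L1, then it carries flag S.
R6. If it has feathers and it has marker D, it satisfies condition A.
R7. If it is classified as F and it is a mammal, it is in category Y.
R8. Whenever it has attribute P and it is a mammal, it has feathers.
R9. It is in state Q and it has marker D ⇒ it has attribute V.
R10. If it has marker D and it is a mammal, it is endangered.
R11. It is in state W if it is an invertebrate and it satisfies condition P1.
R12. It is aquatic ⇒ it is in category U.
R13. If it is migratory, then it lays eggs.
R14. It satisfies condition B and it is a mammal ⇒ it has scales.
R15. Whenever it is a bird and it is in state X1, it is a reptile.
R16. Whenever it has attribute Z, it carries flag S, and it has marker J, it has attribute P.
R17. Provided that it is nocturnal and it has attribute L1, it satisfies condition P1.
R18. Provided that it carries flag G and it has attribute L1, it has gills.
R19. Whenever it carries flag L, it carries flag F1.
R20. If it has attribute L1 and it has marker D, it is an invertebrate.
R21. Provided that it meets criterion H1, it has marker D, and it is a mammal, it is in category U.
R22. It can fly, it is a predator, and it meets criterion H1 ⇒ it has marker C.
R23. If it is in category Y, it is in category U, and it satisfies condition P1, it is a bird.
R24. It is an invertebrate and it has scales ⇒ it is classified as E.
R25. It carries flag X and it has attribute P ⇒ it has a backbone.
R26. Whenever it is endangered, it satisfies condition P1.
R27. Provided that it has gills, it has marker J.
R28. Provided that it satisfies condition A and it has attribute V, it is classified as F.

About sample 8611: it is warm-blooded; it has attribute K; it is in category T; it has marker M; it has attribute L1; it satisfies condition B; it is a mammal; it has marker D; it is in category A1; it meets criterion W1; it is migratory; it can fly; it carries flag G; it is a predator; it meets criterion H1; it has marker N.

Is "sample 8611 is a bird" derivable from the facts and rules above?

By R2 (it is in category A1): it is carnivorous.
By R5 (it has marker M, it is a predator, it has attribute L1): it carries flag S.
By R10 (it has marker D, it is a mammal): it is endangered.
By R14 (it satisfies condition B, it is a mammal): it has scales.
By R18 (it carries flag G, it has attribute L1): it has gills.
By R20 (it has attribute L1, it has marker D): it is an invertebrate.
By R21 (it meets criterion H1, it has marker D, it is a mammal): it is in category U.
By R22 (it can fly, it is a predator, it meets criterion H1): it has marker C.
By R24 (it is an invertebrate, it has scales): it is classified as E.
By R26 (it is endangered): it satisfies condition P1.
By R27 (it has gills): it has marker J.
By R1 (it is carnivorous, it has marker C): it has attribute Z.
By R3 (it is classified as E, it is migratory): it is in state Q.
By R9 (it is in state Q, it has marker D): it has attribute V.
By R16 (it has attribute Z, it carries flag S, it has marker J): it has attribute P.
By R8 (it has attribute P, it is a mammal): it has feathers.
By R6 (it has feathers, it has marker D): it satisfies condition A.
By R28 (it satisfies condition A, it has attribute V): it is classified as F.
By R7 (it is classified as F, it is a mammal): it is in category Y.
By R23 (it is in category Y, it is in category U, it satisfies condition P1): it is a bird.

Yes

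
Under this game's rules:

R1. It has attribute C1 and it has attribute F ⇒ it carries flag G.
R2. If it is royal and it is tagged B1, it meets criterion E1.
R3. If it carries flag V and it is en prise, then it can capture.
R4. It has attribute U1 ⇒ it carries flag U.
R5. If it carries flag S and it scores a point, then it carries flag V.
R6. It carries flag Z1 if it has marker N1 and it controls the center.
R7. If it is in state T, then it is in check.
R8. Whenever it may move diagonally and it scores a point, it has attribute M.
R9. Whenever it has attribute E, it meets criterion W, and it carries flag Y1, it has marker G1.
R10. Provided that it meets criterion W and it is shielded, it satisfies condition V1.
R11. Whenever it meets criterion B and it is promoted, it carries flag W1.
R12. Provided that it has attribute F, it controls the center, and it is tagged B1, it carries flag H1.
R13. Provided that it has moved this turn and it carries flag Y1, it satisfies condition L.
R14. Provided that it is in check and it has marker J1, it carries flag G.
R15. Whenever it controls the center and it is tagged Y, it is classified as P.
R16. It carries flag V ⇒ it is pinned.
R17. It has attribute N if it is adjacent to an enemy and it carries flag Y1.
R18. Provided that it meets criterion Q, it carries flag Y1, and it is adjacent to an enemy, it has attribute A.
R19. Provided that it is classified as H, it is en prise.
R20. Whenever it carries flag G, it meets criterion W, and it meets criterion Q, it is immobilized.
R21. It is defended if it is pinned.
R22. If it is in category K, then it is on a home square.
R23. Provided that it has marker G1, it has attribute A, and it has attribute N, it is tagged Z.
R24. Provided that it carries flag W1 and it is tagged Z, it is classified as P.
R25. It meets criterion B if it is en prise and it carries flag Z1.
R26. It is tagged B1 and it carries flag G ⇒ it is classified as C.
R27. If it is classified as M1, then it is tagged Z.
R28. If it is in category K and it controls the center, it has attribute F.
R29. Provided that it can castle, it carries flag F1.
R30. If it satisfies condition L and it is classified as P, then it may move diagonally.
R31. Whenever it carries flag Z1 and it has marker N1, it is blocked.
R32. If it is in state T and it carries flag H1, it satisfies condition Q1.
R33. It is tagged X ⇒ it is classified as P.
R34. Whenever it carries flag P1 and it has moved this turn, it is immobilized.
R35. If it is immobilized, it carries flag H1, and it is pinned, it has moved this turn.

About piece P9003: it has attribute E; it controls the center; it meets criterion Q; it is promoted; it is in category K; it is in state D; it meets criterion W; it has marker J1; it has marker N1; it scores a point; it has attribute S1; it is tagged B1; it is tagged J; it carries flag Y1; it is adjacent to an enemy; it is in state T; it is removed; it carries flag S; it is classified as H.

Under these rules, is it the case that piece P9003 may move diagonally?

Yes

By R5 (it carries flag S, it scores a point): it carries flag V.
By R6 (it has marker N1, it controls the center): it carries flag Z1.
By R7 (it is in state T): it is in check.
By R9 (it has attribute E, it meets criterion W, it carries flag Y1): it has marker G1.
By R14 (it is in check, it has marker J1): it carries flag G.
By R16 (it carries flag V): it is pinned.
By R17 (it is adjacent to an enemy, it carries flag Y1): it has attribute N.
By R18 (it meets criterion Q, it carries flag Y1, it is adjacent to an enemy): it has attribute A.
By R19 (it is classified as H): it is en prise.
By R20 (it carries flag G, it meets criterion W, it meets criterion Q): it is immobilized.
By R23 (it has marker G1, it has attribute A, it has attribute N): it is tagged Z.
By R25 (it is en prise, it carries flag Z1): it meets criterion B.
By R28 (it is in category K, it controls the center): it has attribute F.
By R11 (it meets criterion B, it is promoted): it carries flag W1.
By R12 (it has attribute F, it controls the center, it is tagged B1): it carries flag H1.
By R24 (it carries flag W1, it is tagged Z): it is classified as P.
By R35 (it is immobilized, it carries flag H1, it is pinned): it has moved this turn.
By R13 (it has moved this turn, it carries flag Y1): it satisfies condition L.
By R30 (it satisfies condition L, it is classified as P): it may move diagonally.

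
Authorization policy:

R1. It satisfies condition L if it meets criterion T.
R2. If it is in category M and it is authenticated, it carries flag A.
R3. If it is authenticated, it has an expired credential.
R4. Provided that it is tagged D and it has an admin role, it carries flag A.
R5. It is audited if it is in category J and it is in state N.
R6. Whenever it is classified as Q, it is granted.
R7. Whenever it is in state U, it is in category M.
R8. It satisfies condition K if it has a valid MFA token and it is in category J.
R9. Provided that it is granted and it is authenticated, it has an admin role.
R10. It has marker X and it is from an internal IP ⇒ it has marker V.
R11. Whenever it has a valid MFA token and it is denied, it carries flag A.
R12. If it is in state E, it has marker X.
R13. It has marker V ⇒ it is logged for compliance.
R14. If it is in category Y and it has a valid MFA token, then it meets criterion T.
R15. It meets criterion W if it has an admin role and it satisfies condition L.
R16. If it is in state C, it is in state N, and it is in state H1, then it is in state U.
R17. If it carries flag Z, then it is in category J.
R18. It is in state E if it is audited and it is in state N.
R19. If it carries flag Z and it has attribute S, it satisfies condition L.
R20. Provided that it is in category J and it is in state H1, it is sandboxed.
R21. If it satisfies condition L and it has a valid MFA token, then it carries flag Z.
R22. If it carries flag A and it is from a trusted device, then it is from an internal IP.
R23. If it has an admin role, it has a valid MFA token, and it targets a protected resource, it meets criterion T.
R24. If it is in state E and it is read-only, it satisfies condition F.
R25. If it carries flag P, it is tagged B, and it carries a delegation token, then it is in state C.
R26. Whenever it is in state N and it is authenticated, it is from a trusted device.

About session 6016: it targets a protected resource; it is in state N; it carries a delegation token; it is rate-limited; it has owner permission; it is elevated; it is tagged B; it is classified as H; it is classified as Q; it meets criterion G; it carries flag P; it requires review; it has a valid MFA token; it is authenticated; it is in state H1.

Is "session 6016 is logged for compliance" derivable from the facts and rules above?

Yes

By R6 (it is classified as Q): it is granted.
By R9 (it is granted, it is authenticated): it has an admin role.
By R23 (it has an admin role, it has a valid MFA token, it targets a protected resource): it meets criterion T.
By R25 (it carries flag P, it is tagged B, it carries a delegation token): it is in state C.
By R26 (it is in state N, it is authenticated): it is from a trusted device.
By R1 (it meets criterion T): it satisfies condition L.
By R16 (it is in state C, it is in state N, it is in state H1): it is in state U.
By R21 (it satisfies condition L, it has a valid MFA token): it carries flag Z.
By R7 (it is in state U): it is in category M.
By R17 (it carries flag Z): it is in category J.
By R2 (it is in category M, it is authenticated): it carries flag A.
By R5 (it is in category J, it is in state N): it is audited.
By R18 (it is audited, it is in state N): it is in state E.
By R22 (it carries flag A, it is from a trusted device): it is from an internal IP.
By R12 (it is in state E): it has marker X.
By R10 (it has marker X, it is from an internal IP): it has marker V.
By R13 (it has marker V): it is logged for compliance.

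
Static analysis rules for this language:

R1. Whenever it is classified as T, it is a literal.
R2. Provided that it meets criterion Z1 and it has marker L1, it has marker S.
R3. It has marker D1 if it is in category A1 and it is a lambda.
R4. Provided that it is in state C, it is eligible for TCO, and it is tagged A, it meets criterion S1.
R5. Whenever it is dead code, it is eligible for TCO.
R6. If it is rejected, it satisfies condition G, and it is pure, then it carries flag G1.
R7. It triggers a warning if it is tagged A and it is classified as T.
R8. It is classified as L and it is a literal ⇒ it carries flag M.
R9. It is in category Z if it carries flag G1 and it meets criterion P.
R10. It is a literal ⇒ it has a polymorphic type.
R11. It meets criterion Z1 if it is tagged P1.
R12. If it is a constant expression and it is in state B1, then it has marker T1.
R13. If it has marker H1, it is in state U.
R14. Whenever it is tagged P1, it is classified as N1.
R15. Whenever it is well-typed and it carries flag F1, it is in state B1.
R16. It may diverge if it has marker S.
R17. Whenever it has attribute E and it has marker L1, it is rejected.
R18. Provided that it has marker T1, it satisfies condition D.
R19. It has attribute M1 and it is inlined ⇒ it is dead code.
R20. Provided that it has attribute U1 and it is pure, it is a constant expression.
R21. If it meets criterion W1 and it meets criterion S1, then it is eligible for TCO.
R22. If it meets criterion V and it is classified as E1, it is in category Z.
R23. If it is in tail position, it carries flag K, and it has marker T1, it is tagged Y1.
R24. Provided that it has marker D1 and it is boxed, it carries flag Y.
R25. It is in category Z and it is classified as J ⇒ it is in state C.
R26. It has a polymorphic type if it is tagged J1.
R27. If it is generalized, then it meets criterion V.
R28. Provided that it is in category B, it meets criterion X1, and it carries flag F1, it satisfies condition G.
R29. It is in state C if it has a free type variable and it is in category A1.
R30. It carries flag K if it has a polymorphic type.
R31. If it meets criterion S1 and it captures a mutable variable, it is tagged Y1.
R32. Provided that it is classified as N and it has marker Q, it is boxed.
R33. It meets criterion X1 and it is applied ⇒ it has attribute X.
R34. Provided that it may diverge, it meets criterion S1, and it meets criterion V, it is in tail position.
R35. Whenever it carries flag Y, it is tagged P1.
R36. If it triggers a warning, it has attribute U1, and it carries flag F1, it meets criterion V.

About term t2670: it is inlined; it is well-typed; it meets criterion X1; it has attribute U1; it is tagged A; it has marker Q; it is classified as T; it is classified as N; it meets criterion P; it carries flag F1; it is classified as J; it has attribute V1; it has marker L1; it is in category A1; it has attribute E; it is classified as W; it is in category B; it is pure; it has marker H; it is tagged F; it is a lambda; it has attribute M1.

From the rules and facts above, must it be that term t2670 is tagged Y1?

By R1 (it is classified as T): it is a literal.
By R3 (it is in category A1, it is a lambda): it has marker D1.
By R7 (it is tagged A, it is classified as T): it triggers a warning.
By R10 (it is a literal): it has a polymorphic type.
By R15 (it is well-typed, it carries flag F1): it is in state B1.
By R17 (it has attribute E, it has marker L1): it is rejected.
By R19 (it has attribute M1, it is inlined): it is dead code.
By R20 (it has attribute U1, it is pure): it is a constant expression.
By R28 (it is in category B, it meets criterion X1, it carries flag F1): it satisfies condition G.
By R30 (it has a polymorphic type): it carries flag K.
By R32 (it is classified as N, it has marker Q): it is boxed.
By R36 (it triggers a warning, it has attribute U1, it carries flag F1): it meets criterion V.
By R5 (it is dead code): it is eligible for TCO.
By R6 (it is rejected, it satisfies condition G, it is pure): it carries flag G1.
By R9 (it carries flag G1, it meets criterion P): it is in category Z.
By R12 (it is a constant expression, it is in state B1): it has marker T1.
By R24 (it has marker D1, it is boxed): it carries flag Y.
By R25 (it is in category Z, it is classified as J): it is in state C.
By R35 (it carries flag Y): it is tagged P1.
By R4 (it is in state C, it is eligible for TCO, it is tagged A): it meets criterion S1.
By R11 (it is tagged P1): it meets criterion Z1.
By R2 (it meets criterion Z1, it has marker L1): it has marker S.
By R16 (it has marker S): it may diverge.
By R34 (it may diverge, it meets criterion S1, it meets criterion V): it is in tail position.
By R23 (it is in tail position, it carries flag K, it has marker T1): it is tagged Y1.

Yes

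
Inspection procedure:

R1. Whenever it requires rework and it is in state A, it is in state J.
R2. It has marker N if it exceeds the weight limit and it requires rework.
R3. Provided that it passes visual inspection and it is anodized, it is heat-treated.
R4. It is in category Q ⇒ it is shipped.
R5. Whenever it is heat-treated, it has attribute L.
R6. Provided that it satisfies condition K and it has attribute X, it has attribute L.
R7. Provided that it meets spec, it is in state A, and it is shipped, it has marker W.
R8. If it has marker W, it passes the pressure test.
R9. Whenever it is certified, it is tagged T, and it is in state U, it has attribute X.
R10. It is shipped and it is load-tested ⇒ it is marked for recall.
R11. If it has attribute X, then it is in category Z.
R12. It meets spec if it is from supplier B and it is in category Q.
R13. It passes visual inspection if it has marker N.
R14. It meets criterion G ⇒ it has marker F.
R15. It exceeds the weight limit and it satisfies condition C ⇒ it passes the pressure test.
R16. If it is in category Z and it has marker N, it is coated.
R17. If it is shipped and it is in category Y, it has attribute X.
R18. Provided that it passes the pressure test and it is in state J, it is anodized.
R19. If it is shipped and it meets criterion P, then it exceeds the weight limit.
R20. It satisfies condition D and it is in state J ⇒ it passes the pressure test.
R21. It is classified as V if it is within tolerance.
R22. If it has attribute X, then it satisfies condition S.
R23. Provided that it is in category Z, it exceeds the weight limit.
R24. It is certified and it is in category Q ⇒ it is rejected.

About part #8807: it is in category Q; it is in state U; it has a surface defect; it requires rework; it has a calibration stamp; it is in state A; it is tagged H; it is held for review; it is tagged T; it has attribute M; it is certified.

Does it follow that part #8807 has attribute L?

No

Forward chaining from the given facts derives: is in state J, is shipped, has attribute X, is in category Z, satisfies condition S, exceeds the weight limit, is rejected, has marker N, passes visual inspection, is coated.
Rules concluding "it has attribute L": R5 needs "it is heat-treated"; R6 needs "it satisfies condition K" — none of these are established.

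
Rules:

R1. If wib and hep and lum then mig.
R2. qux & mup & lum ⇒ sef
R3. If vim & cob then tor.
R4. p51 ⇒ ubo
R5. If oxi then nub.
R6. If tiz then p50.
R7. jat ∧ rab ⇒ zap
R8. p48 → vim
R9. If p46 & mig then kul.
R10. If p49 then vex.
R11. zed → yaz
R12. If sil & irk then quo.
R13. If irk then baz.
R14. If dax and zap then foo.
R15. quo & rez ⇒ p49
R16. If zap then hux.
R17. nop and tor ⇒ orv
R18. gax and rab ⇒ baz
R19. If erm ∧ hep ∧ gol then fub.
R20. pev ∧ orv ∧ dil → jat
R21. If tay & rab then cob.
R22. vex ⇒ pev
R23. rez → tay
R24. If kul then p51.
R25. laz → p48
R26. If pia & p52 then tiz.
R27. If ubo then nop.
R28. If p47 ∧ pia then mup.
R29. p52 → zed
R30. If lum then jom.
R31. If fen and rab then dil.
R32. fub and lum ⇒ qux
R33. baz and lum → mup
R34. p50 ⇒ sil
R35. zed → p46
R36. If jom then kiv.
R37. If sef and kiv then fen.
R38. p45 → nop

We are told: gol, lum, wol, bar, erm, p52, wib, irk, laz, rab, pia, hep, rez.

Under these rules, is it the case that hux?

Yes

mig  (by R1: wib, hep, lum)
baz  (by R13: irk)
fub  (by R19: erm, hep, gol)
tay  (by R23: rez)
p48  (by R25: laz)
tiz  (by R26: pia, p52)
zed  (by R29: p52)
jom  (by R30: lum)
qux  (by R32: fub, lum)
mup  (by R33: baz, lum)
p46  (by R35: zed)
kiv  (by R36: jom)
sef  (by R2: qux, mup, lum)
p50  (by R6: tiz)
vim  (by R8: p48)
kul  (by R9: p46, mig)
cob  (by R21: tay, rab)
p51  (by R24: kul)
sil  (by R34: p50)
fen  (by R37: sef, kiv)
tor  (by R3: vim, cob)
ubo  (by R4: p51)
quo  (by R12: sil, irk)
p49  (by R15: quo, rez)
nop  (by R27: ubo)
dil  (by R31: fen, rab)
vex  (by R10: p49)
orv  (by R17: nop, tor)
pev  (by R22: vex)
jat  (by R20: pev, orv, dil)
zap  (by R7: jat, rab)
hux  (by R16: zap)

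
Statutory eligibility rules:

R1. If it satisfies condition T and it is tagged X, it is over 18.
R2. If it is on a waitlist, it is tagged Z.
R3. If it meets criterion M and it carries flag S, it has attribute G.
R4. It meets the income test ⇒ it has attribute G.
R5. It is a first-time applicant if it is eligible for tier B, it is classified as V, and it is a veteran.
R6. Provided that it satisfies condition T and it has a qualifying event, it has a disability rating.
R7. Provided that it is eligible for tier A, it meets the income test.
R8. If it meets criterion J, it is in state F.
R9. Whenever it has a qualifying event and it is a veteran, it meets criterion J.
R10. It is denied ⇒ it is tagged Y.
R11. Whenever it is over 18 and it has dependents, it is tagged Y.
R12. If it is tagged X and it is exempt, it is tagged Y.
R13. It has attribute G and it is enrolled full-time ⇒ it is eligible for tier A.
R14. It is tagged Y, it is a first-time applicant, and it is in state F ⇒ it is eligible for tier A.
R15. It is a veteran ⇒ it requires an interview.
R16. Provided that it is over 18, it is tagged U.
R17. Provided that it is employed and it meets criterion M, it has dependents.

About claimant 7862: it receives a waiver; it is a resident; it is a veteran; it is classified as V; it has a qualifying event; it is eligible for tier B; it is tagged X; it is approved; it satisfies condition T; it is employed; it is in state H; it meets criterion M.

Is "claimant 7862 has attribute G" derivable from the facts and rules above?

Yes

By R1 (it satisfies condition T, it is tagged X): it is over 18.
By R5 (it is eligible for tier B, it is classified as V, it is a veteran): it is a first-time applicant.
By R9 (it has a qualifying event, it is a veteran): it meets criterion J.
By R17 (it is employed, it meets criterion M): it has dependents.
By R8 (it meets criterion J): it is in state F.
By R11 (it is over 18, it has dependents): it is tagged Y.
By R14 (it is tagged Y, it is a first-time applicant, it is in state F): it is eligible for tier A.
By R7 (it is eligible for tier A): it meets the income test.
By R4 (it meets the income test): it has attribute G.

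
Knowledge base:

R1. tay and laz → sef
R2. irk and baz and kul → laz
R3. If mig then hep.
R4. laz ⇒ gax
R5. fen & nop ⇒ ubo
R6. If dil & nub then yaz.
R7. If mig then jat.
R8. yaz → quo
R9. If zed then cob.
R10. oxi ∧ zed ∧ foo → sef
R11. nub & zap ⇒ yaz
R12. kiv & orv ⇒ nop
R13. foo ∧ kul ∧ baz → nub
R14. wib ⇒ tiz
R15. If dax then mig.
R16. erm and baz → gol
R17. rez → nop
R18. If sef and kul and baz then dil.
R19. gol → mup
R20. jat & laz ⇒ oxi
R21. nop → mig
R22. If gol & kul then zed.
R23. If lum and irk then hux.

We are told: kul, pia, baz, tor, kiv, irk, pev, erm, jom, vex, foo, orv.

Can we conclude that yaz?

laz  (by R2: irk, baz, kul)
nop  (by R12: kiv, orv)
nub  (by R13: foo, kul, baz)
gol  (by R16: erm, baz)
mig  (by R21: nop)
zed  (by R22: gol, kul)
jat  (by R7: mig)
oxi  (by R20: jat, laz)
sef  (by R10: oxi, zed, foo)
dil  (by R18: sef, kul, baz)
yaz  (by R6: dil, nub)

Yes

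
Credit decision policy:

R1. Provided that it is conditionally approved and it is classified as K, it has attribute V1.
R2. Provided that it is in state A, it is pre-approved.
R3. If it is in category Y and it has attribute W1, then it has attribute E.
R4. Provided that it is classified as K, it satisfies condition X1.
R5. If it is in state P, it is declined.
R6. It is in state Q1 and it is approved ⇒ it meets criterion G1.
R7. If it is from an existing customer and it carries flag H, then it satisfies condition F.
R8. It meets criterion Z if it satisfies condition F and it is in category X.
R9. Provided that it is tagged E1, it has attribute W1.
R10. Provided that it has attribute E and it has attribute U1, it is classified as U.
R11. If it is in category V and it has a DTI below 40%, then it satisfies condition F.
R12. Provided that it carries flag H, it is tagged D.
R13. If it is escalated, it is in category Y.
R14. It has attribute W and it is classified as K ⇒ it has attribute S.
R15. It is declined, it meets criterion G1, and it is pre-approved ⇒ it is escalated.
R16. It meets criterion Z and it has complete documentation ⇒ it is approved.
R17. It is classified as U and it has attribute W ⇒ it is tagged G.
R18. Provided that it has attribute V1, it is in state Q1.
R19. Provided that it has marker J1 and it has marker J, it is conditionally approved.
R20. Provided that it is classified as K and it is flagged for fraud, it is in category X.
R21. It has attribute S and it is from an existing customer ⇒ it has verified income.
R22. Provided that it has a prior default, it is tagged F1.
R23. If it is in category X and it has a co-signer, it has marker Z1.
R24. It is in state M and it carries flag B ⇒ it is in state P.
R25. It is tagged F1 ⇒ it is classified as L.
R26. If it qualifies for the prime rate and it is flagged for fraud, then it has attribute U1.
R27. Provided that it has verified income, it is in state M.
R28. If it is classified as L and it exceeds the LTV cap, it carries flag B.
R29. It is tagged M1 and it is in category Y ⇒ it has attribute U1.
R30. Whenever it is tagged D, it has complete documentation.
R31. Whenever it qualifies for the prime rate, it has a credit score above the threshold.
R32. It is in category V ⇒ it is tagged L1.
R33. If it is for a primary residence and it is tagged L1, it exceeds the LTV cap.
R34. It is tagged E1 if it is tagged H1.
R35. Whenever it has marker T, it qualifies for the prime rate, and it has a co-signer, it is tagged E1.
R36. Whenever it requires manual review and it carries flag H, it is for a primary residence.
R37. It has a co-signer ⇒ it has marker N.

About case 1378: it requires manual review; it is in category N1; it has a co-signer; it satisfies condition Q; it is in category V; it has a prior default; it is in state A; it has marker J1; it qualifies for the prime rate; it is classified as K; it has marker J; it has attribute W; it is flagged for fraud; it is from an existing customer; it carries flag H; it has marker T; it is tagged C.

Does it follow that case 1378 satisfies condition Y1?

No

Forward chaining from the given facts derives: is pre-approved, satisfies condition X1, satisfies condition F, is tagged D, has attribute S, is conditionally approved, is in category X, has verified income, is tagged F1, has marker Z1, is classified as L, has attribute U1, is in state M, has complete documentation, has a credit score above the threshold, is tagged L1, is tagged E1, is for a primary residence, has marker N, has attribute V1, meets criterion Z, has attribute W1, is approved, is in state Q1, exceeds the LTV cap, meets criterion G1, carries flag B, is in state P, is declined, is escalated, is in category Y, has attribute E, is classified as U, is tagged G.
No rule has "it satisfies condition Y1" as its conclusion, and it is not among the given facts.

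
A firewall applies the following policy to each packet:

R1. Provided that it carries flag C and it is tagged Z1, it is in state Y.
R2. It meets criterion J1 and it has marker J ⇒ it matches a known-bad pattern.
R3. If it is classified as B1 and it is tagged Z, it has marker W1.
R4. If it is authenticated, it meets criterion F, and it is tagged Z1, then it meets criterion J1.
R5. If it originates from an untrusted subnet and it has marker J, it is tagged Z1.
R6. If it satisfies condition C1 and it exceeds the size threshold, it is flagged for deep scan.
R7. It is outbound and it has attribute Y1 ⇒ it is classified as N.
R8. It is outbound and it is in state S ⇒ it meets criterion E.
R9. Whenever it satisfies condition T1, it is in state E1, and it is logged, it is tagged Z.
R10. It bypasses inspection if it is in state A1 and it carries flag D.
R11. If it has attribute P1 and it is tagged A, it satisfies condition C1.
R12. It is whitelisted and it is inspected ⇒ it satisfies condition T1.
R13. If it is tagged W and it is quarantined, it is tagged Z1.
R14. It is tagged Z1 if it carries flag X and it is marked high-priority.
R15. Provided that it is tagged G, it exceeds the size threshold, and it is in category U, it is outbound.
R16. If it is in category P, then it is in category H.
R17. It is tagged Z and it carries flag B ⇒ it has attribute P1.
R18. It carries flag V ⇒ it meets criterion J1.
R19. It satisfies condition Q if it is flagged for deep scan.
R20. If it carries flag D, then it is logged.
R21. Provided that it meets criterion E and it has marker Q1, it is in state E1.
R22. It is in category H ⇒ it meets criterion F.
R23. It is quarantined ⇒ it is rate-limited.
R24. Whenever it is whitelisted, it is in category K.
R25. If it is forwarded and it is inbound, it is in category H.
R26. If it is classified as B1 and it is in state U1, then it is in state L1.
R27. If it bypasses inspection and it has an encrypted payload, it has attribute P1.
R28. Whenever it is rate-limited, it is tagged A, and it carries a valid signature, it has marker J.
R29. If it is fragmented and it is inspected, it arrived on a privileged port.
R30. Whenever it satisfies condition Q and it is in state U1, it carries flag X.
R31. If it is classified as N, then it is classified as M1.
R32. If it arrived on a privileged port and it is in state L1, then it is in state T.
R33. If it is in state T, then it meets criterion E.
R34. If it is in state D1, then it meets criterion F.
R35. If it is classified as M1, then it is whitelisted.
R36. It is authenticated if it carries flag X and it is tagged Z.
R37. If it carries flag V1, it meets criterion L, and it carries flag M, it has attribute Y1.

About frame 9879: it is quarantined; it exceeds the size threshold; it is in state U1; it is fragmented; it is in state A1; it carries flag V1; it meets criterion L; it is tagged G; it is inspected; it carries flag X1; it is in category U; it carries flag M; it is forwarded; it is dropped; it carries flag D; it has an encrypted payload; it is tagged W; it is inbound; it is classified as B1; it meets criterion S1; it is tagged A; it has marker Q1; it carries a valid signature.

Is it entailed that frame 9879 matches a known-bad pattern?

Yes

By R10 (it is in state A1, it carries flag D): it bypasses inspection.
By R13 (it is tagged W, it is quarantined): it is tagged Z1.
By R15 (it is tagged G, it exceeds the size threshold, it is in category U): it is outbound.
By R20 (it carries flag D): it is logged.
By R23 (it is quarantined): it is rate-limited.
By R25 (it is forwarded, it is inbound): it is in category H.
By R26 (it is classified as B1, it is in state U1): it is in state L1.
By R27 (it bypasses inspection, it has an encrypted payload): it has attribute P1.
By R28 (it is rate-limited, it is tagged A, it carries a valid signature): it has marker J.
By R29 (it is fragmented, it is inspected): it arrived on a privileged port.
By R32 (it arrived on a privileged port, it is in state L1): it is in state T.
By R33 (it is in state T): it meets criterion E.
By R37 (it carries flag V1, it meets criterion L, it carries flag M): it has attribute Y1.
By R7 (it is outbound, it has attribute Y1): it is classified as N.
By R11 (it has attribute P1, it is tagged A): it satisfies condition C1.
By R21 (it meets criterion E, it has marker Q1): it is in state E1.
By R22 (it is in category H): it meets criterion F.
By R31 (it is classified as N): it is classified as M1.
By R35 (it is classified as M1): it is whitelisted.
By R6 (it satisfies condition C1, it exceeds the size threshold): it is flagged for deep scan.
By R12 (it is whitelisted, it is inspected): it satisfies condition T1.
By R19 (it is flagged for deep scan): it satisfies condition Q.
By R30 (it satisfies condition Q, it is in state U1): it carries flag X.
By R9 (it satisfies condition T1, it is in state E1, it is logged): it is tagged Z.
By R36 (it carries flag X, it is tagged Z): it is authenticated.
By R4 (it is authenticated, it meets criterion F, it is tagged Z1): it meets criterion J1.
By R2 (it meets criterion J1, it has marker J): it matches a known-bad pattern.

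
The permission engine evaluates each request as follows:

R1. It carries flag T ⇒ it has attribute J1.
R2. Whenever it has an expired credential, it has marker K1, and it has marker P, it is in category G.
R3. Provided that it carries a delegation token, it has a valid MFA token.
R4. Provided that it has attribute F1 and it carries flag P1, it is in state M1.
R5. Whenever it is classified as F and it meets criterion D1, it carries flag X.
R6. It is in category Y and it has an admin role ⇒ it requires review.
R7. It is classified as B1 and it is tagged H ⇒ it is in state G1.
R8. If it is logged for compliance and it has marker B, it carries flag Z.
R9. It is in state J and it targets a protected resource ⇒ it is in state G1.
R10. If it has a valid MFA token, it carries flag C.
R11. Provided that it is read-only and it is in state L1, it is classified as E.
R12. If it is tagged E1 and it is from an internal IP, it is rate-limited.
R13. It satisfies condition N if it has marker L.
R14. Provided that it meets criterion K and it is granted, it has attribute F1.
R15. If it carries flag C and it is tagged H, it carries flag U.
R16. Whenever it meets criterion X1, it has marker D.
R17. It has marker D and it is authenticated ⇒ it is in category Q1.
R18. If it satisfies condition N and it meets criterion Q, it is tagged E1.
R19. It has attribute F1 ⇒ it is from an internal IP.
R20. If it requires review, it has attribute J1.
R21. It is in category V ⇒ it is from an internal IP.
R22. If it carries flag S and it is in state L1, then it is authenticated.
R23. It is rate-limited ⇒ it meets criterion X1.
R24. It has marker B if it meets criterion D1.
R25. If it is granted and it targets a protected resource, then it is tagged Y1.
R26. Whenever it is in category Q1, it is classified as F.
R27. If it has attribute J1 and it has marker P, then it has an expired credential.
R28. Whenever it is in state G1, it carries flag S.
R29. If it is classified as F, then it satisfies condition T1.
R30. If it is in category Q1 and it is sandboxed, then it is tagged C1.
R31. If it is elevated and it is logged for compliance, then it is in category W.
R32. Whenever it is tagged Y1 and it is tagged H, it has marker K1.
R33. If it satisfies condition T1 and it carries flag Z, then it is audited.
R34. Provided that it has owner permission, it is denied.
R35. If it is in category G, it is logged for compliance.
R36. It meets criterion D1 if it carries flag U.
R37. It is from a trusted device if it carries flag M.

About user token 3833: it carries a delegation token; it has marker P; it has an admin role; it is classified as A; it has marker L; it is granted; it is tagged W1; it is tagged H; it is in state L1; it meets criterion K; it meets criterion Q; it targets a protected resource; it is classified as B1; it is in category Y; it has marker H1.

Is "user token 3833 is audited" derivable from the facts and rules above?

Yes

By R3 (it carries a delegation token): it has a valid MFA token.
By R6 (it is in category Y, it has an admin role): it requires review.
By R7 (it is classified as B1, it is tagged H): it is in state G1.
By R10 (it has a valid MFA token): it carries flag C.
By R13 (it has marker L): it satisfies condition N.
By R14 (it meets criterion K, it is granted): it has attribute F1.
By R15 (it carries flag C, it is tagged H): it carries flag U.
By R18 (it satisfies condition N, it meets criterion Q): it is tagged E1.
By R19 (it has attribute F1): it is from an internal IP.
By R20 (it requires review): it has attribute J1.
By R25 (it is granted, it targets a protected resource): it is tagged Y1.
By R27 (it has attribute J1, it has marker P): it has an expired credential.
By R28 (it is in state G1): it carries flag S.
By R32 (it is tagged Y1, it is tagged H): it has marker K1.
By R36 (it carries flag U): it meets criterion D1.
By R2 (it has an expired credential, it has marker K1, it has marker P): it is in category G.
By R12 (it is tagged E1, it is from an internal IP): it is rate-limited.
By R22 (it carries flag S, it is in state L1): it is authenticated.
By R23 (it is rate-limited): it meets criterion X1.
By R24 (it meets criterion D1): it has marker B.
By R35 (it is in category G): it is logged for compliance.
By R8 (it is logged for compliance, it has marker B): it carries flag Z.
By R16 (it meets criterion X1): it has marker D.
By R17 (it has marker D, it is authenticated): it is in category Q1.
By R26 (it is in category Q1): it is classified as F.
By R29 (it is classified as F): it satisfies condition T1.
By R33 (it satisfies condition T1, it carries flag Z): it is audited.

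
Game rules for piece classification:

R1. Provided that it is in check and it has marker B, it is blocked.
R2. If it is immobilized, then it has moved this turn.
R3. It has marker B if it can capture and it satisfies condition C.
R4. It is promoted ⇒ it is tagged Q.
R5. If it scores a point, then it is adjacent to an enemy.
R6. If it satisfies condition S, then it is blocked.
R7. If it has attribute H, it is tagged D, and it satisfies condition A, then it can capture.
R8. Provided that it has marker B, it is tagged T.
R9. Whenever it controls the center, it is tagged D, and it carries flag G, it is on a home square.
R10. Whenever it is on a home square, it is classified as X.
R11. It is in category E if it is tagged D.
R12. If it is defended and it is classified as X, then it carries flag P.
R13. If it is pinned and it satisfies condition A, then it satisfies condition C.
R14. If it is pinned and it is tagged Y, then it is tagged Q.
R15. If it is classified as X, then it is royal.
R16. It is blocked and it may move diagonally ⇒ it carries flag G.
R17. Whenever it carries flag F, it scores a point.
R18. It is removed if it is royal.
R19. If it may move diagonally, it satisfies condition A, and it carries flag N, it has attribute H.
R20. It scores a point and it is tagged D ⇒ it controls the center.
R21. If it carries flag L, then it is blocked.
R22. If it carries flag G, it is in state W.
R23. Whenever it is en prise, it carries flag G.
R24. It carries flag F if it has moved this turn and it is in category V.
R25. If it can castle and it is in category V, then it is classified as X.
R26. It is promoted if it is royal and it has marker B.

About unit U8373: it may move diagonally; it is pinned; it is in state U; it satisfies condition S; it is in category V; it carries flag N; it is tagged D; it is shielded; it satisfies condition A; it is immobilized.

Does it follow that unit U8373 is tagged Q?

Yes

By R2 (it is immobilized): it has moved this turn.
By R6 (it satisfies condition S): it is blocked.
By R13 (it is pinned, it satisfies condition A): it satisfies condition C.
By R16 (it is blocked, it may move diagonally): it carries flag G.
By R19 (it may move diagonally, it satisfies condition A, it carries flag N): it has attribute H.
By R24 (it has moved this turn, it is in category V): it carries flag F.
By R7 (it has attribute H, it is tagged D, it satisfies condition A): it can capture.
By R17 (it carries flag F): it scores a point.
By R20 (it scores a point, it is tagged D): it controls the center.
By R3 (it can capture, it satisfies condition C): it has marker B.
By R9 (it controls the center, it is tagged D, it carries flag G): it is on a home square.
By R10 (it is on a home square): it is classified as X.
By R15 (it is classified as X): it is royal.
By R26 (it is royal, it has marker B): it is promoted.
By R4 (it is promoted): it is tagged Q.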